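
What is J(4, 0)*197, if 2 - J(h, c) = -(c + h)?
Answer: 1182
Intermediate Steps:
J(h, c) = 2 + c + h (J(h, c) = 2 - (-1)*(c + h) = 2 - (-c - h) = 2 + (c + h) = 2 + c + h)
J(4, 0)*197 = (2 + 0 + 4)*197 = 6*197 = 1182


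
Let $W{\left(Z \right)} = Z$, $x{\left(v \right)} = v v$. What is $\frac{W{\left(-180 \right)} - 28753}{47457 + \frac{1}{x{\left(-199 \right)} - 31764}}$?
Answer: $- \frac{226747921}{371920510} \approx -0.60967$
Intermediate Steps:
$x{\left(v \right)} = v^{2}$
$\frac{W{\left(-180 \right)} - 28753}{47457 + \frac{1}{x{\left(-199 \right)} - 31764}} = \frac{-180 - 28753}{47457 + \frac{1}{\left(-199\right)^{2} - 31764}} = - \frac{28933}{47457 + \frac{1}{39601 - 31764}} = - \frac{28933}{47457 + \frac{1}{7837}} = - \frac{28933}{\frac{371920510}{7837}} = \left(-28933\right) \frac{7837}{371920510} = - \frac{226747921}{371920510}$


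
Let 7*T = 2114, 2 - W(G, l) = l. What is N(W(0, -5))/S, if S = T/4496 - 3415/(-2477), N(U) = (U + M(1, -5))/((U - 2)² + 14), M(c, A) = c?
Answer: 44546368/313986933 ≈ 0.14187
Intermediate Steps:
W(G, l) = 2 - l
T = 302 (T = (⅐)*2114 = 302)
N(U) = (1 + U)/(14 + (-2 + U)²) (N(U) = (U + 1)/((U - 2)² + 14) = (1 + U)/((-2 + U)² + 14) = (1 + U)/(14 + (-2 + U)²))
S = 8050947/5568296 (S = 302/4496 - 3415/(-2477) = 302*(1/4496) - 3415*(-1/2477) = 151/2248 + 3415/2477 = 8050947/5568296 ≈ 1.4459)
N(W(0, -5))/S = ((1 + (2 - 1*(-5)))/(14 + (-2 + (2 - 1*(-5)))²))/(8050947/5568296) = ((1 + (2 + 5))/(14 + (-2 + (2 + 5))²))*(5568296/8050947) = ((1 + 7)/(14 + (-2 + 7)²))*(5568296/8050947) = (8/(14 + 5²))*(5568296/8050947) = (8/(14 + 25))*(5568296/8050947) = (8/39)*(5568296/8050947) = 44546368/313986933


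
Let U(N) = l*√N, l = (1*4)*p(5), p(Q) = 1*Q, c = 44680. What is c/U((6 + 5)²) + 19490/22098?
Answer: 24790661/121539 ≈ 203.97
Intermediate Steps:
p(Q) = Q
l = 20 (l = (1*4)*5 = 4*5 = 20)
U(N) = 20*√N
c/U((6 + 5)²) + 19490/22098 = 44680/((20*√((6 + 5)²))) + 19490/22098 = 44680/((20*√(11²))) + 19490*(1/22098) = 44680/((20*√121)) + 9745/11049 = 44680/((20*11)) + 9745/11049 = 44680/220 + 9745/11049 = 44680*(1/220) + 9745/11049 = 2234/11 + 9745/11049 = 24790661/121539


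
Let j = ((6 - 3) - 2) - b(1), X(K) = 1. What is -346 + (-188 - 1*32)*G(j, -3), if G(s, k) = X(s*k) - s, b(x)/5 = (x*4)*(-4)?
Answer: 17254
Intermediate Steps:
b(x) = -80*x (b(x) = 5*((x*4)*(-4)) = 5*((4*x)*(-4)) = 5*(-16*x) = -80*x)
j = 81 (j = ((6 - 3) - 2) - (-80) = (3 - 2) - 1*(-80) = 1 + 80 = 81)
G(s, k) = 1 - s
-346 + (-188 - 1*32)*G(j, -3) = -346 + (-188 - 1*32)*(1 - 1*81) = -346 + (-188 - 32)*(1 - 81) = -346 - 220*(-80) = -346 + 17600 = 17254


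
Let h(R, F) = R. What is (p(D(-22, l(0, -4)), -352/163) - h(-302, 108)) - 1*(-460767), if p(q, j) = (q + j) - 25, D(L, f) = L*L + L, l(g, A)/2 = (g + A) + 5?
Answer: 75225126/163 ≈ 4.6150e+5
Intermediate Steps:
l(g, A) = 10 + 2*A + 2*g (l(g, A) = 2*((g + A) + 5) = 2*((A + g) + 5) = 2*(5 + A + g) = 10 + 2*A + 2*g)
D(L, f) = L + L² (D(L, f) = L² + L = L + L²)
p(q, j) = -25 + j + q (p(q, j) = (j + q) - 25 = -25 + j + q)
(p(D(-22, l(0, -4)), -352/163) - h(-302, 108)) - 1*(-460767) = ((-25 - 352/163 - 22*(1 - 22)) - 1*(-302)) - 1*(-460767) = ((-25 - 352*1/163 - 22*(-21)) + 302) + 460767 = ((-25 - 352/163 + 462) + 302) + 460767 = (70879/163 + 302) + 460767 = 120105/163 + 460767 = 75225126/163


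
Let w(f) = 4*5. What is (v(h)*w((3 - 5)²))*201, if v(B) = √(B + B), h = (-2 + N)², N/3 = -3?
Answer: 44220*√2 ≈ 62537.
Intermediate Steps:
N = -9 (N = 3*(-3) = -9)
w(f) = 20
h = 121 (h = (-2 - 9)² = (-11)² = 121)
v(B) = √2*√B (v(B) = √(2*B) = √2*√B)
(v(h)*w((3 - 5)²))*201 = ((√2*√121)*20)*201 = ((√2*11)*20)*201 = ((11*√2)*20)*201 = (220*√2)*201 = 44220*√2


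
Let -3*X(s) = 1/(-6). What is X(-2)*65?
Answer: 65/18 ≈ 3.6111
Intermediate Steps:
X(s) = 1/18 (X(s) = -1/3/(-6) = -1/3*(-1/6) = 1/18)
X(-2)*65 = (1/18)*65 = 65/18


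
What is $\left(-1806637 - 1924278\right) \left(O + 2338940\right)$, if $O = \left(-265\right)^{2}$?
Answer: $-8988389835975$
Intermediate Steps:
$O = 70225$
$\left(-1806637 - 1924278\right) \left(O + 2338940\right) = \left(-1806637 - 1924278\right) \left(70225 + 2338940\right) = \left(-3730915\right) 2409165 = -8988389835975$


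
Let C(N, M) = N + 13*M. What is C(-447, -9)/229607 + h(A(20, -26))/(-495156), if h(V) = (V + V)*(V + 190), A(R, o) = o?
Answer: 419705128/28422820923 ≈ 0.014766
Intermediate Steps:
h(V) = 2*V*(190 + V) (h(V) = (2*V)*(190 + V) = 2*V*(190 + V))
C(-447, -9)/229607 + h(A(20, -26))/(-495156) = (-447 + 13*(-9))/229607 + (2*(-26)*(190 - 26))/(-495156) = (-447 - 117)*(1/229607) + (2*(-26)*164)*(-1/495156) = -564*1/229607 - 8528*(-1/495156) = -564/229607 + 2132/123789 = 419705128/28422820923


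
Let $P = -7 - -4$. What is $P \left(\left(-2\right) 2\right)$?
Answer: $12$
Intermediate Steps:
$P = -3$ ($P = -7 + 4 = -3$)
$P \left(\left(-2\right) 2\right) = - 3 \left(\left(-2\right) 2\right) = \left(-3\right) \left(-4\right) = 12$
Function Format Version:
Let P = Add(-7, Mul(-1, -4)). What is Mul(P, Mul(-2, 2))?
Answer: 12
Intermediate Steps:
P = -3 (P = Add(-7, 4) = -3)
Mul(P, Mul(-2, 2)) = Mul(-3, Mul(-2, 2)) = Mul(-3, -4) = 12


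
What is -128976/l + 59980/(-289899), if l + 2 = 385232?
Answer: -10082684804/18612965295 ≈ -0.54170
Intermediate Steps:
l = 385230 (l = -2 + 385232 = 385230)
-128976/l + 59980/(-289899) = -128976/385230 + 59980/(-289899) = -128976*1/385230 + 59980*(-1/289899) = -21496/64205 - 59980/289899 = -10082684804/18612965295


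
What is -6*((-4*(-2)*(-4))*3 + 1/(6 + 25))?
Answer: 17850/31 ≈ 575.81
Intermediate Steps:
-6*((-4*(-2)*(-4))*3 + 1/(6 + 25)) = -6*((8*(-4))*3 + 1/31) = -6*(-32*3 + 1/31) = -6*(-96 + 1/31) = -6*(-2975/31) = 17850/31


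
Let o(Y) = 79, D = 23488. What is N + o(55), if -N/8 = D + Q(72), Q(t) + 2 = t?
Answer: -188385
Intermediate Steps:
Q(t) = -2 + t
N = -188464 (N = -8*(23488 + (-2 + 72)) = -8*(23488 + 70) = -8*23558 = -188464)
N + o(55) = -188464 + 79 = -188385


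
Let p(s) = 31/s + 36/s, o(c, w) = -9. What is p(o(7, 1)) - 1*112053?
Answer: -1008544/9 ≈ -1.1206e+5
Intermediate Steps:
p(s) = 67/s
p(o(7, 1)) - 1*112053 = 67/(-9) - 1*112053 = 67*(-⅑) - 112053 = -67/9 - 112053 = -1008544/9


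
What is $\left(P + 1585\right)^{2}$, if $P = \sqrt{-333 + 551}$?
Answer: $\left(1585 + \sqrt{218}\right)^{2} \approx 2.5592 \cdot 10^{6}$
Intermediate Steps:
$P = \sqrt{218} \approx 14.765$
$\left(P + 1585\right)^{2} = \left(\sqrt{218} + 1585\right)^{2} = \left(1585 + \sqrt{218}\right)^{2}$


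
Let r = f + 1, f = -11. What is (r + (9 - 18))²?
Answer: 361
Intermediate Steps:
r = -10 (r = -11 + 1 = -10)
(r + (9 - 18))² = (-10 + (9 - 18))² = (-10 - 9)² = (-19)² = 361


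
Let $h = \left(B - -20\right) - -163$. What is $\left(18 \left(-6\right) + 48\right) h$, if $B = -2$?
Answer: $-10860$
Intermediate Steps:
$h = 181$ ($h = \left(-2 - -20\right) - -163 = \left(-2 + 20\right) + 163 = 18 + 163 = 181$)
$\left(18 \left(-6\right) + 48\right) h = \left(18 \left(-6\right) + 48\right) 181 = \left(-108 + 48\right) 181 = \left(-60\right) 181 = -10860$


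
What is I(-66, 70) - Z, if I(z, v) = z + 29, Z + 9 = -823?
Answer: 795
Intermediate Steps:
Z = -832 (Z = -9 - 823 = -832)
I(z, v) = 29 + z
I(-66, 70) - Z = (29 - 66) - 1*(-832) = -37 + 832 = 795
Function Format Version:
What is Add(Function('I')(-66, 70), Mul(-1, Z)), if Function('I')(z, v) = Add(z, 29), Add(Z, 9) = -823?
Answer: 795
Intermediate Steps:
Z = -832 (Z = Add(-9, -823) = -832)
Function('I')(z, v) = Add(29, z)
Add(Function('I')(-66, 70), Mul(-1, Z)) = Add(Add(29, -66), Mul(-1, -832)) = Add(-37, 832) = 795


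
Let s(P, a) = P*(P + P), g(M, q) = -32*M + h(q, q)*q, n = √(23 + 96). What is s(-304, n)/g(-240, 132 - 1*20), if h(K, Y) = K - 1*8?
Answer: 1444/151 ≈ 9.5629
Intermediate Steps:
h(K, Y) = -8 + K (h(K, Y) = K - 8 = -8 + K)
n = √119 ≈ 10.909
g(M, q) = -32*M + q*(-8 + q) (g(M, q) = -32*M + (-8 + q)*q = -32*M + q*(-8 + q))
s(P, a) = 2*P² (s(P, a) = P*(2*P) = 2*P²)
s(-304, n)/g(-240, 132 - 1*20) = (2*(-304)²)/(-32*(-240) + (132 - 1*20)*(-8 + (132 - 1*20))) = (2*92416)/(7680 + (132 - 20)*(-8 + (132 - 20))) = 184832/(7680 + 112*(-8 + 112)) = 184832/(7680 + 112*104) = 184832/(7680 + 11648) = 184832/19328 = 184832*(1/19328) = 1444/151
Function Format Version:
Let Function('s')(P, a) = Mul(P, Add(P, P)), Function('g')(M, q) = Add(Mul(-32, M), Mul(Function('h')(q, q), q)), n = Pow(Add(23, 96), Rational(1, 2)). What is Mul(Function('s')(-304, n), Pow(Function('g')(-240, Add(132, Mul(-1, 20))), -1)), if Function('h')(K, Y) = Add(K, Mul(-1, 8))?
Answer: Rational(1444, 151) ≈ 9.5629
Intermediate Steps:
Function('h')(K, Y) = Add(-8, K) (Function('h')(K, Y) = Add(K, -8) = Add(-8, K))
n = Pow(119, Rational(1, 2)) ≈ 10.909
Function('g')(M, q) = Add(Mul(-32, M), Mul(q, Add(-8, q))) (Function('g')(M, q) = Add(Mul(-32, M), Mul(Add(-8, q), q)) = Add(Mul(-32, M), Mul(q, Add(-8, q))))
Function('s')(P, a) = Mul(2, Pow(P, 2)) (Function('s')(P, a) = Mul(P, Mul(2, P)) = Mul(2, Pow(P, 2)))
Mul(Function('s')(-304, n), Pow(Function('g')(-240, Add(132, Mul(-1, 20))), -1)) = Mul(Mul(2, Pow(-304, 2)), Pow(Add(Mul(-32, -240), Mul(Add(132, Mul(-1, 20)), Add(-8, Add(132, Mul(-1, 20))))), -1)) = Mul(Mul(2, 92416), Pow(Add(7680, Mul(Add(132, -20), Add(-8, Add(132, -20)))), -1)) = Mul(184832, Pow(Add(7680, Mul(112, Add(-8, 112))), -1)) = Mul(184832, Pow(Add(7680, Mul(112, 104)), -1)) = Mul(184832, Pow(Add(7680, 11648), -1)) = Mul(184832, Pow(19328, -1)) = Mul(184832, Rational(1, 19328)) = Rational(1444, 151)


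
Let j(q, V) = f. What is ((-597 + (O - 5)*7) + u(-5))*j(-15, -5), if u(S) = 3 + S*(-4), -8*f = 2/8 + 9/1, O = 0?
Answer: 22533/32 ≈ 704.16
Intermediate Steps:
f = -37/32 (f = -(2/8 + 9/1)/8 = -(2*(⅛) + 9*1)/8 = -(¼ + 9)/8 = -⅛*37/4 = -37/32 ≈ -1.1563)
j(q, V) = -37/32
u(S) = 3 - 4*S
((-597 + (O - 5)*7) + u(-5))*j(-15, -5) = ((-597 + (0 - 5)*7) + (3 - 4*(-5)))*(-37/32) = ((-597 - 5*7) + (3 + 20))*(-37/32) = ((-597 - 35) + 23)*(-37/32) = (-632 + 23)*(-37/32) = -609*(-37/32) = 22533/32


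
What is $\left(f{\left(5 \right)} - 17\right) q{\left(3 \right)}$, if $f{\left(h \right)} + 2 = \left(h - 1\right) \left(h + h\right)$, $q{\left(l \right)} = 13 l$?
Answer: $819$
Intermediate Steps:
$f{\left(h \right)} = -2 + 2 h \left(-1 + h\right)$ ($f{\left(h \right)} = -2 + \left(h - 1\right) \left(h + h\right) = -2 + \left(-1 + h\right) 2 h = -2 + 2 h \left(-1 + h\right)$)
$\left(f{\left(5 \right)} - 17\right) q{\left(3 \right)} = \left(\left(-2 - 10 + 2 \cdot 5^{2}\right) - 17\right) 13 \cdot 3 = \left(\left(-2 - 10 + 2 \cdot 25\right) - 17\right) 39 = \left(\left(-2 - 10 + 50\right) - 17\right) 39 = \left(38 - 17\right) 39 = 21 \cdot 39 = 819$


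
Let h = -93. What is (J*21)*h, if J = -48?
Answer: 93744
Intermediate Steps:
(J*21)*h = -48*21*(-93) = -1008*(-93) = 93744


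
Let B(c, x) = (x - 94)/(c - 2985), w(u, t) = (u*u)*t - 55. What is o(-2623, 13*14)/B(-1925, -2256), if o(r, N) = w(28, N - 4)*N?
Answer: 12465730914/235 ≈ 5.3046e+7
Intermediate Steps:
w(u, t) = -55 + t*u² (w(u, t) = u²*t - 55 = t*u² - 55 = -55 + t*u²)
B(c, x) = (-94 + x)/(-2985 + c)
o(r, N) = N*(-3191 + 784*N) (o(r, N) = (-55 + (N - 4)*28²)*N = (-55 + (-4 + N)*784)*N = (-55 + (-3136 + 784*N))*N = (-3191 + 784*N)*N = N*(-3191 + 784*N))
o(-2623, 13*14)/B(-1925, -2256) = ((13*14)*(-3191 + 784*(13*14)))/(((-94 - 2256)/(-2985 - 1925))) = (182*(-3191 + 784*182))/((-2350/(-4910))) = (182*(-3191 + 142688))/((-1/4910*(-2350))) = (182*139497)/(235/491) = 25388454*(491/235) = 12465730914/235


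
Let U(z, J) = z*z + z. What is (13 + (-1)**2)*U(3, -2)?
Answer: 168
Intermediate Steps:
U(z, J) = z + z**2 (U(z, J) = z**2 + z = z + z**2)
(13 + (-1)**2)*U(3, -2) = (13 + (-1)**2)*(3*(1 + 3)) = (13 + 1)*(3*4) = 14*12 = 168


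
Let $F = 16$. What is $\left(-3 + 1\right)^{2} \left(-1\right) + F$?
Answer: $12$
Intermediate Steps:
$\left(-3 + 1\right)^{2} \left(-1\right) + F = \left(-3 + 1\right)^{2} \left(-1\right) + 16 = \left(-2\right)^{2} \left(-1\right) + 16 = 4 \left(-1\right) + 16 = -4 + 16 = 12$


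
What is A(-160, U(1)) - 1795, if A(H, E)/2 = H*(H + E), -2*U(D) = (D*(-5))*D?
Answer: 48605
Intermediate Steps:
U(D) = 5*D²/2 (U(D) = -D*(-5)*D/2 = -(-5*D)*D/2 = -(-5)*D²/2 = 5*D²/2)
A(H, E) = 2*H*(E + H) (A(H, E) = 2*(H*(H + E)) = 2*(H*(E + H)) = 2*H*(E + H))
A(-160, U(1)) - 1795 = 2*(-160)*((5/2)*1² - 160) - 1795 = 2*(-160)*((5/2)*1 - 160) - 1795 = 2*(-160)*(5/2 - 160) - 1795 = 2*(-160)*(-315/2) - 1795 = 50400 - 1795 = 48605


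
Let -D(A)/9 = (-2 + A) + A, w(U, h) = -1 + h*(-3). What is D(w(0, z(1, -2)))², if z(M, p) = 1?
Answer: 8100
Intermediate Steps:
w(U, h) = -1 - 3*h
D(A) = 18 - 18*A (D(A) = -9*((-2 + A) + A) = -9*(-2 + 2*A) = 18 - 18*A)
D(w(0, z(1, -2)))² = (18 - 18*(-1 - 3*1))² = (18 - 18*(-1 - 3))² = (18 - 18*(-4))² = (18 + 72)² = 90² = 8100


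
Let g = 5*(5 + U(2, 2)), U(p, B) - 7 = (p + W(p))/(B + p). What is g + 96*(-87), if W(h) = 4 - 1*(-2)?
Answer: -8282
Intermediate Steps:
W(h) = 6 (W(h) = 4 + 2 = 6)
U(p, B) = 7 + (6 + p)/(B + p) (U(p, B) = 7 + (p + 6)/(B + p) = 7 + (6 + p)/(B + p))
g = 70 (g = 5*(5 + (6 + 7*2 + 8*2)/(2 + 2)) = 5*(5 + (6 + 14 + 16)/4) = 5*(5 + (¼)*36) = 5*(5 + 9) = 5*14 = 70)
g + 96*(-87) = 70 + 96*(-87) = 70 - 8352 = -8282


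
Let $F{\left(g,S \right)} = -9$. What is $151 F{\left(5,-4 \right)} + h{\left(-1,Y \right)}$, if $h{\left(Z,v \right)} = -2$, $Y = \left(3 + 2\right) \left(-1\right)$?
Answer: $-1361$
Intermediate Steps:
$Y = -5$ ($Y = 5 \left(-1\right) = -5$)
$151 F{\left(5,-4 \right)} + h{\left(-1,Y \right)} = 151 \left(-9\right) - 2 = -1359 - 2 = -1361$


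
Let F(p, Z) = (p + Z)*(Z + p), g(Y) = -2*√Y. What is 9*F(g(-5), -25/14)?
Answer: -29655/196 + 450*I*√5/7 ≈ -151.3 + 143.75*I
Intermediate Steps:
F(p, Z) = (Z + p)² (F(p, Z) = (Z + p)*(Z + p) = (Z + p)²)
9*F(g(-5), -25/14) = 9*(-25/14 - 2*I*√5)²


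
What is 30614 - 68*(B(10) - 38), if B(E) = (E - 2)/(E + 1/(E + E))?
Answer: 6661918/201 ≈ 33144.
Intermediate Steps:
B(E) = (-2 + E)/(E + 1/(2*E))
30614 - 68*(B(10) - 38) = 30614 - 68*(2*10*(-2 + 10)/(1 + 2*10²) - 38) = 30614 - 68*(2*10*8/(1 + 2*100) - 38) = 30614 - 68*(2*10*8/(1 + 200) - 38) = 30614 - 68*(2*10*8/201 - 38) = 30614 - 68*(2*10*(1/201)*8 - 38) = 30614 - 68*(160/201 - 38) = 30614 - 68*(-7478/201) = 30614 + 508504/201 = 6661918/201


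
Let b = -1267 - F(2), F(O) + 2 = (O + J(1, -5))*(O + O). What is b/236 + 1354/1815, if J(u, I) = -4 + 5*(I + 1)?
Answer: -1816711/428340 ≈ -4.2413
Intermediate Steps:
J(u, I) = 1 + 5*I (J(u, I) = -4 + 5*(1 + I) = -4 + (5 + 5*I) = 1 + 5*I)
F(O) = -2 + 2*O*(-24 + O) (F(O) = -2 + (O + (1 + 5*(-5)))*(O + O) = -2 + (O + (1 - 25))*(2*O) = -2 + (O - 24)*(2*O) = -2 + (-24 + O)*(2*O) = -2 + 2*O*(-24 + O))
b = -1177 (b = -1267 - (-2 - 48*2 + 2*2²) = -1267 - (-2 - 96 + 2*4) = -1267 - (-2 - 96 + 8) = -1267 - 1*(-90) = -1267 + 90 = -1177)
b/236 + 1354/1815 = -1177/236 + 1354/1815 = -1816711/428340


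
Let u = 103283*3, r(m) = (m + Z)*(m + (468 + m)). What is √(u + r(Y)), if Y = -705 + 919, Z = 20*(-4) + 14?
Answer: √442457 ≈ 665.17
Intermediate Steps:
Z = -66 (Z = -80 + 14 = -66)
Y = 214
r(m) = (-66 + m)*(468 + 2*m) (r(m) = (m - 66)*(m + (468 + m)) = (-66 + m)*(468 + 2*m))
u = 309849
√(u + r(Y)) = √(309849 + (-30888 + 2*214² + 336*214)) = √(309849 + (-30888 + 2*45796 + 71904)) = √(309849 + (-30888 + 91592 + 71904)) = √(309849 + 132608) = √442457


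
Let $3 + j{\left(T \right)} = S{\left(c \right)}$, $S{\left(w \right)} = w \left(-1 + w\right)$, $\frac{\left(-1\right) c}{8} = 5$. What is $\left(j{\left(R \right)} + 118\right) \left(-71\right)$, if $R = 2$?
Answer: $-124605$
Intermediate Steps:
$c = -40$ ($c = \left(-8\right) 5 = -40$)
$j{\left(T \right)} = 1637$ ($j{\left(T \right)} = -3 - 40 \left(-1 - 40\right) = -3 - -1640 = -3 + 1640 = 1637$)
$\left(j{\left(R \right)} + 118\right) \left(-71\right) = \left(1637 + 118\right) \left(-71\right) = 1755 \left(-71\right) = -124605$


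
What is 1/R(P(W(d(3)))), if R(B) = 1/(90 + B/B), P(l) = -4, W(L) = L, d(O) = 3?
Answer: 91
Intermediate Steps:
R(B) = 1/91 (R(B) = 1/(90 + 1) = 1/91)
1/R(P(W(d(3)))) = 1/(1/91) = 91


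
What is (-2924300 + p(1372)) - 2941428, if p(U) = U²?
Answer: -3983344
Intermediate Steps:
(-2924300 + p(1372)) - 2941428 = (-2924300 + 1372²) - 2941428 = (-2924300 + 1882384) - 2941428 = -1041916 - 2941428 = -3983344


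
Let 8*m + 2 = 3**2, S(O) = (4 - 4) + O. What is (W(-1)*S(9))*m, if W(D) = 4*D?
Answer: -63/2 ≈ -31.500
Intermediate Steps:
S(O) = O (S(O) = 0 + O = O)
m = 7/8 (m = -1/4 + (1/8)*3**2 = -1/4 + (1/8)*9 = -1/4 + 9/8 = 7/8 ≈ 0.87500)
(W(-1)*S(9))*m = ((4*(-1))*9)*(7/8) = -4*9*(7/8) = -36*7/8 = -63/2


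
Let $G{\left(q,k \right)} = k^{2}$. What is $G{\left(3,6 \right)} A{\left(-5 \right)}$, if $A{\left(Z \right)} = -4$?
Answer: $-144$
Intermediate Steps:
$G{\left(3,6 \right)} A{\left(-5 \right)} = 6^{2} \left(-4\right) = 36 \left(-4\right) = -144$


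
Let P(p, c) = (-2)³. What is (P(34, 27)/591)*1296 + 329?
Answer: 61357/197 ≈ 311.46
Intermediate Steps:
P(p, c) = -8
(P(34, 27)/591)*1296 + 329 = -8/591*1296 + 329 = -3456/197 + 329 = 61357/197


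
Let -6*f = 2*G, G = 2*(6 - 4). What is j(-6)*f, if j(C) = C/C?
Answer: -4/3 ≈ -1.3333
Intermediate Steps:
G = 4 (G = 2*2 = 4)
j(C) = 1
f = -4/3 ≈ -1.3333
j(-6)*f = 1*(-4/3) = -4/3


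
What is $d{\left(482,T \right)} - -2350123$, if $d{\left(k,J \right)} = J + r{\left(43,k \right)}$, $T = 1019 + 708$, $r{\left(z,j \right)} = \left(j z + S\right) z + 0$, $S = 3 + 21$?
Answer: $3244100$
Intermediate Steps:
$S = 24$
$r{\left(z,j \right)} = z \left(24 + j z\right)$ ($r{\left(z,j \right)} = \left(j z + 24\right) z + 0 = \left(24 + j z\right) z + 0 = z \left(24 + j z\right) + 0 = z \left(24 + j z\right)$)
$T = 1727$
$d{\left(k,J \right)} = 1032 + J + 1849 k$ ($d{\left(k,J \right)} = J + 43 \left(24 + k 43\right) = J + 43 \left(24 + 43 k\right) = J + \left(1032 + 1849 k\right) = 1032 + J + 1849 k$)
$d{\left(482,T \right)} - -2350123 = \left(1032 + 1727 + 1849 \cdot 482\right) - -2350123 = \left(1032 + 1727 + 891218\right) + 2350123 = 893977 + 2350123 = 3244100$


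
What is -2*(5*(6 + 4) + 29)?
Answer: -158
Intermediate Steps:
-2*(5*(6 + 4) + 29) = -2*(5*10 + 29) = -2*(50 + 29) = -2*79 = -158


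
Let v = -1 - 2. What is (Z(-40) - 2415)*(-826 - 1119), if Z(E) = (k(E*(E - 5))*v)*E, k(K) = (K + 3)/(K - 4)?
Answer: 2003826525/449 ≈ 4.4629e+6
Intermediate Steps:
k(K) = (3 + K)/(-4 + K)
v = -3
Z(E) = -3*E*(3 + E*(-5 + E))/(-4 + E*(-5 + E)) (Z(E) = (((3 + E*(E - 5))/(-4 + E*(E - 5)))*(-3))*E = (((3 + E*(-5 + E))/(-4 + E*(-5 + E)))*(-3))*E = (-3*(3 + E*(-5 + E))/(-4 + E*(-5 + E)))*E = -3*E*(3 + E*(-5 + E))/(-4 + E*(-5 + E)))
(Z(-40) - 2415)*(-826 - 1119) = (-3*(-40)*(3 - 40*(-5 - 40))/(-4 - 40*(-5 - 40)) - 2415)*(-826 - 1119) = (-3*(-40)*(3 - 40*(-45))/(-4 - 40*(-45)) - 2415)*(-1945) = (-3*(-40)*(3 + 1800)/(-4 + 1800) - 2415)*(-1945) = (-3*(-40)*1803/1796 - 2415)*(-1945) = (-3*(-40)*1/1796*1803 - 2415)*(-1945) = (54090/449 - 2415)*(-1945) = -1030245/449*(-1945) = 2003826525/449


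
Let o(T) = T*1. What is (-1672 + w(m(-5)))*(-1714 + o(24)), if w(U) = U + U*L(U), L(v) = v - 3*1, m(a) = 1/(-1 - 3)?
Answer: 22597835/8 ≈ 2.8247e+6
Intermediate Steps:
o(T) = T
m(a) = -¼ (m(a) = 1/(-4) = -¼)
L(v) = -3 + v (L(v) = v - 3 = -3 + v)
w(U) = U + U*(-3 + U)
(-1672 + w(m(-5)))*(-1714 + o(24)) = (-1672 - (-2 - ¼)/4)*(-1714 + 24) = (-1672 - ¼*(-9/4))*(-1690) = (-1672 + 9/16)*(-1690) = -26743/16*(-1690) = 22597835/8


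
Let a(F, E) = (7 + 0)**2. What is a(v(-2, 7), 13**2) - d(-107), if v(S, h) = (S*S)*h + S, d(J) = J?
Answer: 156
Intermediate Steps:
v(S, h) = S + h*S**2 (v(S, h) = S**2*h + S = h*S**2 + S = S + h*S**2)
a(F, E) = 49 (a(F, E) = 7**2 = 49)
a(v(-2, 7), 13**2) - d(-107) = 49 - 1*(-107) = 49 + 107 = 156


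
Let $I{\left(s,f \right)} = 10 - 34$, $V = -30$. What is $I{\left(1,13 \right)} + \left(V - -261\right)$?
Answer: $207$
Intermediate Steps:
$I{\left(s,f \right)} = -24$
$I{\left(1,13 \right)} + \left(V - -261\right) = -24 - -231 = -24 + \left(-30 + 261\right) = -24 + 231 = 207$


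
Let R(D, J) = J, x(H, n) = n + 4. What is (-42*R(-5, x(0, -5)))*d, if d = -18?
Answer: -756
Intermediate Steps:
x(H, n) = 4 + n
(-42*R(-5, x(0, -5)))*d = -42*(4 - 5)*(-18) = -42*(-1)*(-18) = 42*(-18) = -756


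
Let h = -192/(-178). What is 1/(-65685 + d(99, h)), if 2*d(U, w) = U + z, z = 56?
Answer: -2/131215 ≈ -1.5242e-5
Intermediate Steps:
h = 96/89 (h = -192*(-1/178) = 96/89 ≈ 1.0787)
d(U, w) = 28 + U/2 (d(U, w) = (U + 56)/2 = (56 + U)/2 = 28 + U/2)
1/(-65685 + d(99, h)) = 1/(-65685 + (28 + (½)*99)) = 1/(-65685 + (28 + 99/2)) = 1/(-65685 + 155/2) = 1/(-131215/2) = -2/131215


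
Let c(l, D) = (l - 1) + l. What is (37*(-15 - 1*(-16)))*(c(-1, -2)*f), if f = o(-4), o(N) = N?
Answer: 444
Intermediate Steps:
f = -4
c(l, D) = -1 + 2*l (c(l, D) = (-1 + l) + l = -1 + 2*l)
(37*(-15 - 1*(-16)))*(c(-1, -2)*f) = (37*(-15 - 1*(-16)))*((-1 + 2*(-1))*(-4)) = (37*(-15 + 16))*((-1 - 2)*(-4)) = (37*1)*(-3*(-4)) = 37*12 = 444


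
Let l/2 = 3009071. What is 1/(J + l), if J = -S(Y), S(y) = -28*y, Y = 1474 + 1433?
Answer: 1/6099538 ≈ 1.6395e-7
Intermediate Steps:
Y = 2907
l = 6018142 (l = 2*3009071 = 6018142)
J = 81396 (J = -(-28)*2907 = -1*(-81396) = 81396)
1/(J + l) = 1/(81396 + 6018142) = 1/6099538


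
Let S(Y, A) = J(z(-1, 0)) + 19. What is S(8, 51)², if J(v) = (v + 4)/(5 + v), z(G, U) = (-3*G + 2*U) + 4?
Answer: 57121/144 ≈ 396.67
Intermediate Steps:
z(G, U) = 4 - 3*G + 2*U
J(v) = (4 + v)/(5 + v)
S(Y, A) = 239/12 (S(Y, A) = (4 + (4 - 3*(-1) + 2*0))/(5 + (4 - 3*(-1) + 2*0)) + 19 = (4 + (4 + 3 + 0))/(5 + (4 + 3 + 0)) + 19 = (4 + 7)/(5 + 7) + 19 = 11/12 + 19 = 239/12)
S(8, 51)² = (239/12)² = 57121/144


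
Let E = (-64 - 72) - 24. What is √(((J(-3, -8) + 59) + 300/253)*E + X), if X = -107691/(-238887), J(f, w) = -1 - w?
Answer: I*√36055977074753163/1831467 ≈ 103.68*I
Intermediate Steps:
X = 35897/79629 (X = -107691*(-1/238887) = 35897/79629 ≈ 0.45080)
E = -160 (E = -136 - 24 = -160)
√(((J(-3, -8) + 59) + 300/253)*E + X) = √((((-1 - 1*(-8)) + 59) + 300/253)*(-160) + 35897/79629) = √((((-1 + 8) + 59) + 300*(1/253))*(-160) + 35897/79629) = √(((7 + 59) + 300/253)*(-160) + 35897/79629) = √((66 + 300/253)*(-160) + 35897/79629) = √((16998/253)*(-160) + 35897/79629) = √(-2719680/253 + 35897/79629) = √(-19686937889/1831467) = I*√36055977074753163/1831467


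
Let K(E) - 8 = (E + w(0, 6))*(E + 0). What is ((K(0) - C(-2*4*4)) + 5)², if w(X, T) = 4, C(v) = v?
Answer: 2025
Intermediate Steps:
K(E) = 8 + E*(4 + E) (K(E) = 8 + (E + 4)*(E + 0) = 8 + (4 + E)*E = 8 + E*(4 + E))
((K(0) - C(-2*4*4)) + 5)² = (((8 + 0² + 4*0) - (-2*4)*4) + 5)² = (((8 + 0 + 0) - (-8)*4) + 5)² = ((8 - 1*(-32)) + 5)² = ((8 + 32) + 5)² = (40 + 5)² = 45² = 2025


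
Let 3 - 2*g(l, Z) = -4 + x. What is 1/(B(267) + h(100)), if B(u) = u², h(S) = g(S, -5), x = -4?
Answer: 2/142589 ≈ 1.4026e-5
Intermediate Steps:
g(l, Z) = 11/2 (g(l, Z) = 3/2 - (-4 - 4)/2 = 3/2 - ½*(-8) = 3/2 + 4 = 11/2)
h(S) = 11/2
1/(B(267) + h(100)) = 1/(267² + 11/2) = 1/(71289 + 11/2) = 1/(142589/2) = 2/142589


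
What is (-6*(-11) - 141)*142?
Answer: -10650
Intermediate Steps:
(-6*(-11) - 141)*142 = (66 - 141)*142 = -75*142 = -10650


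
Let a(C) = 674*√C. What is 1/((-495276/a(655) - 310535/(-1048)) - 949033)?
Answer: -591695227830536440/561362970229653024250949 + 699678386304*√655/561362970229653024250949 ≈ -1.0540e-6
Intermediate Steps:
1/((-495276/a(655) - 310535/(-1048)) - 949033) = 1/((-495276*√655/441470 - 310535/(-1048)) - 949033) = 1/((-247638*√655/220735 - 310535*(-1/1048)) - 949033) = 1/((-247638*√655/220735 + 310535/1048) - 949033) = 1/((310535/1048 - 247638*√655/220735) - 949033) = 1/(-994276049/1048 - 247638*√655/220735)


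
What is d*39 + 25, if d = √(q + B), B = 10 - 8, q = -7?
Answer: 25 + 39*I*√5 ≈ 25.0 + 87.207*I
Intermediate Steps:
B = 2
d = I*√5 (d = √(-7 + 2) = √(-5) = I*√5 ≈ 2.2361*I)
d*39 + 25 = (I*√5)*39 + 25 = 39*I*√5 + 25 = 25 + 39*I*√5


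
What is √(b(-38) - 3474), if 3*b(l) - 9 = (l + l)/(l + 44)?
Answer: I*√31277/3 ≈ 58.951*I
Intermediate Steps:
b(l) = 3 + 2*l/(3*(44 + l)) (b(l) = 3 + ((l + l)/(l + 44))/3 = 3 + ((2*l)/(44 + l))/3 = 3 + (2*l/(44 + l))/3 = 3 + 2*l/(3*(44 + l)))
√(b(-38) - 3474) = √(11*(36 - 38)/(3*(44 - 38)) - 3474) = √((11/3)*(-2)/6 - 3474) = √((11/3)*(⅙)*(-2) - 3474) = √(-11/9 - 3474) = √(-31277/9) = I*√31277/3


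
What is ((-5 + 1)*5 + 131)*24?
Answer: 2664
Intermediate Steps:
((-5 + 1)*5 + 131)*24 = (-4*5 + 131)*24 = (-20 + 131)*24 = 111*24 = 2664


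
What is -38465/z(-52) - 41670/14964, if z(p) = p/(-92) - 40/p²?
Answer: -745802831195/10671826 ≈ -69885.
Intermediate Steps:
z(p) = -40/p² - p/92 (z(p) = p*(-1/92) - 40/p² = -p/92 - 40/p² = -40/p² - p/92)
-38465/z(-52) - 41670/14964 = -38465/(-40/(-52)² - 1/92*(-52)) - 41670/14964 = -38465/(-40*1/2704 + 13/23) - 41670*1/14964 = -38465/(-5/338 + 13/23) - 6945/2494 = -38465/4279/7774 - 6945/2494 = -38465*7774/4279 - 6945/2494 = -299026910/4279 - 6945/2494 = -745802831195/10671826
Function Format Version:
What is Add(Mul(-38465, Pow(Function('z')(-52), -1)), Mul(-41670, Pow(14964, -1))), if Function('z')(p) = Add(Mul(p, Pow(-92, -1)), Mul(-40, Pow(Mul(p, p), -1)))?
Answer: Rational(-745802831195, 10671826) ≈ -69885.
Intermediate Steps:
Function('z')(p) = Add(Mul(-40, Pow(p, -2)), Mul(Rational(-1, 92), p)) (Function('z')(p) = Add(Mul(p, Rational(-1, 92)), Mul(-40, Pow(Pow(p, 2), -1))) = Add(Mul(Rational(-1, 92), p), Mul(-40, Pow(p, -2))) = Add(Mul(-40, Pow(p, -2)), Mul(Rational(-1, 92), p)))
Add(Mul(-38465, Pow(Function('z')(-52), -1)), Mul(-41670, Pow(14964, -1))) = Add(Mul(-38465, Pow(Add(Mul(-40, Pow(-52, -2)), Mul(Rational(-1, 92), -52)), -1)), Mul(-41670, Pow(14964, -1))) = Add(Mul(-38465, Pow(Add(Mul(-40, Rational(1, 2704)), Rational(13, 23)), -1)), Mul(-41670, Rational(1, 14964))) = Add(Mul(-38465, Pow(Add(Rational(-5, 338), Rational(13, 23)), -1)), Rational(-6945, 2494)) = Add(Mul(-38465, Pow(Rational(4279, 7774), -1)), Rational(-6945, 2494)) = Add(Mul(-38465, Rational(7774, 4279)), Rational(-6945, 2494)) = Add(Rational(-299026910, 4279), Rational(-6945, 2494)) = Rational(-745802831195, 10671826)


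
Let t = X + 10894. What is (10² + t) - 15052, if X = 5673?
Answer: 1615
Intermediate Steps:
t = 16567 (t = 5673 + 10894 = 16567)
(10² + t) - 15052 = (10² + 16567) - 15052 = (100 + 16567) - 15052 = 16667 - 15052 = 1615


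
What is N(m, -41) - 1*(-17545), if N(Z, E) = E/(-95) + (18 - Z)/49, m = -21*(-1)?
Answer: 81673699/4655 ≈ 17545.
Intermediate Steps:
m = 21
N(Z, E) = 18/49 - Z/49 - E/95 (N(Z, E) = E*(-1/95) + (18 - Z)*(1/49) = -E/95 + (18/49 - Z/49) = 18/49 - Z/49 - E/95)
N(m, -41) - 1*(-17545) = (18/49 - 1/49*21 - 1/95*(-41)) - 1*(-17545) = (18/49 - 3/7 + 41/95) + 17545 = 1724/4655 + 17545 = 81673699/4655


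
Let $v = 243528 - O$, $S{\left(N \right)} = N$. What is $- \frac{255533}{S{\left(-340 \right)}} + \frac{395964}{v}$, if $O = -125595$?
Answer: $\frac{31485911773}{41833940} \approx 752.64$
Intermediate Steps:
$v = 369123$ ($v = 243528 - -125595 = 243528 + 125595 = 369123$)
$- \frac{255533}{S{\left(-340 \right)}} + \frac{395964}{v} = - \frac{255533}{-340} + \frac{395964}{369123} = \left(-255533\right) \left(- \frac{1}{340}\right) + 395964 \cdot \frac{1}{369123} = \frac{255533}{340} + \frac{131988}{123041} = \frac{31485911773}{41833940}$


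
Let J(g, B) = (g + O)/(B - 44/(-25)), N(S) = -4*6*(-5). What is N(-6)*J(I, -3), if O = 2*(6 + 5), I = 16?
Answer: -114000/31 ≈ -3677.4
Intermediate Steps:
O = 22 (O = 2*11 = 22)
N(S) = 120 (N(S) = -24*(-5) = 120)
J(g, B) = (22 + g)/(44/25 + B) (J(g, B) = (g + 22)/(B - 44/(-25)) = (22 + g)/(B - 44*(-1/25)) = (22 + g)/(B + 44/25) = (22 + g)/(44/25 + B))
N(-6)*J(I, -3) = 120*(25*(22 + 16)/(44 + 25*(-3))) = 120*(25*38/(44 - 75)) = 120*(25*38/(-31)) = 120*(25*(-1/31)*38) = 120*(-950/31) = -114000/31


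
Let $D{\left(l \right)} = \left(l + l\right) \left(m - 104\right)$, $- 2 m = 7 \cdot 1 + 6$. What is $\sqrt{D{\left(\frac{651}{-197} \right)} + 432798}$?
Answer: $\frac{3 \sqrt{1869422241}}{197} \approx 658.43$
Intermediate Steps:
$m = - \frac{13}{2}$ ($m = - \frac{7 \cdot 1 + 6}{2} = - \frac{7 + 6}{2} = \left(- \frac{1}{2}\right) 13 = - \frac{13}{2} \approx -6.5$)
$D{\left(l \right)} = - 221 l$ ($D{\left(l \right)} = \left(l + l\right) \left(- \frac{13}{2} - 104\right) = 2 l \left(- \frac{221}{2}\right) = - 221 l$)
$\sqrt{D{\left(\frac{651}{-197} \right)} + 432798} = \sqrt{- 221 \frac{651}{-197} + 432798} = \sqrt{- 221 \cdot 651 \left(- \frac{1}{197}\right) + 432798} = \sqrt{\left(-221\right) \left(- \frac{651}{197}\right) + 432798} = \sqrt{\frac{143871}{197} + 432798} = \sqrt{\frac{85405077}{197}} = \frac{3 \sqrt{1869422241}}{197}$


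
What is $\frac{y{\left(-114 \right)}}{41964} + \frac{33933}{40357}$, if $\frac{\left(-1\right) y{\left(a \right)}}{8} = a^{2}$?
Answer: $- \frac{230989347}{141128429} \approx -1.6367$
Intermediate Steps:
$y{\left(a \right)} = - 8 a^{2}$
$\frac{y{\left(-114 \right)}}{41964} + \frac{33933}{40357} = \frac{\left(-8\right) \left(-114\right)^{2}}{41964} + \frac{33933}{40357} = \left(-8\right) 12996 \cdot \frac{1}{41964} + 33933 \cdot \frac{1}{40357} = \left(-103968\right) \frac{1}{41964} + \frac{33933}{40357} = - \frac{8664}{3497} + \frac{33933}{40357} = - \frac{230989347}{141128429}$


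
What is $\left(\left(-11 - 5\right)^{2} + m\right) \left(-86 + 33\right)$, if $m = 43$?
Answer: $-15847$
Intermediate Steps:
$\left(\left(-11 - 5\right)^{2} + m\right) \left(-86 + 33\right) = \left(\left(-11 - 5\right)^{2} + 43\right) \left(-86 + 33\right) = \left(\left(-16\right)^{2} + 43\right) \left(-53\right) = \left(256 + 43\right) \left(-53\right) = 299 \left(-53\right) = -15847$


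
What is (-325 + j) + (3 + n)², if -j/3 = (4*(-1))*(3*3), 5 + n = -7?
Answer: -136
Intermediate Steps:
n = -12 (n = -5 - 7 = -12)
j = 108 (j = -3*4*(-1)*3*3 = -(-12)*9 = -3*(-36) = 108)
(-325 + j) + (3 + n)² = (-325 + 108) + (3 - 12)² = -217 + (-9)² = -217 + 81 = -136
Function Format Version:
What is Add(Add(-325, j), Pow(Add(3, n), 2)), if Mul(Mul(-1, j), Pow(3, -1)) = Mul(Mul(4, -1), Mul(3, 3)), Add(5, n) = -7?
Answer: -136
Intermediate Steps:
n = -12 (n = Add(-5, -7) = -12)
j = 108 (j = Mul(-3, Mul(Mul(4, -1), Mul(3, 3))) = Mul(-3, Mul(-4, 9)) = Mul(-3, -36) = 108)
Add(Add(-325, j), Pow(Add(3, n), 2)) = Add(Add(-325, 108), Pow(Add(3, -12), 2)) = Add(-217, Pow(-9, 2)) = Add(-217, 81) = -136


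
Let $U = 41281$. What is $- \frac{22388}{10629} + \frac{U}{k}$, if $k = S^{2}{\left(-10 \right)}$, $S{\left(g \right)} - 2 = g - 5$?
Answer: $\frac{434992177}{1796301} \approx 242.16$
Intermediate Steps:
$S{\left(g \right)} = -3 + g$ ($S{\left(g \right)} = 2 + \left(g - 5\right) = 2 + \left(-5 + g\right) = -3 + g$)
$k = 169$ ($k = \left(-3 - 10\right)^{2} = \left(-13\right)^{2} = 169$)
$- \frac{22388}{10629} + \frac{U}{k} = - \frac{22388}{10629} + \frac{41281}{169} = \frac{434992177}{1796301}$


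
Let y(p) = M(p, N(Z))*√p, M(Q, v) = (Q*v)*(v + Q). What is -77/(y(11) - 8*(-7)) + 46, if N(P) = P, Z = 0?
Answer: 357/8 ≈ 44.625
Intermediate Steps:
M(Q, v) = Q*v*(Q + v) (M(Q, v) = (Q*v)*(Q + v) = Q*v*(Q + v))
y(p) = 0 (y(p) = (p*0*(p + 0))*√p = (p*0*p)*√p = 0*√p = 0)
-77/(y(11) - 8*(-7)) + 46 = -77/(0 - 8*(-7)) + 46 = -77/(0 + 56) + 46 = -77/56 + 46 = -77*1/56 + 46 = -11/8 + 46 = 357/8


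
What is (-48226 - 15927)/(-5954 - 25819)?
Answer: 64153/31773 ≈ 2.0191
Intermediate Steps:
(-48226 - 15927)/(-5954 - 25819) = -64153/(-31773) = -64153*(-1/31773) = 64153/31773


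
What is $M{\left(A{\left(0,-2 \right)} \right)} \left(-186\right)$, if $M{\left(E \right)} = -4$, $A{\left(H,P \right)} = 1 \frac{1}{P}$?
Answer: $744$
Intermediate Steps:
$A{\left(H,P \right)} = \frac{1}{P}$
$M{\left(A{\left(0,-2 \right)} \right)} \left(-186\right) = \left(-4\right) \left(-186\right) = 744$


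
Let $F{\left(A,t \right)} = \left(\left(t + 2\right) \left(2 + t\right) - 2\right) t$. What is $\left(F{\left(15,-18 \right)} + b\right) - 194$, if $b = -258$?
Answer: $-5024$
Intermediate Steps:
$F{\left(A,t \right)} = t \left(-2 + \left(2 + t\right)^{2}\right)$ ($F{\left(A,t \right)} = \left(\left(2 + t\right) \left(2 + t\right) - 2\right) t = \left(\left(2 + t\right)^{2} - 2\right) t = \left(-2 + \left(2 + t\right)^{2}\right) t = t \left(-2 + \left(2 + t\right)^{2}\right)$)
$\left(F{\left(15,-18 \right)} + b\right) - 194 = \left(- 18 \left(-2 + \left(2 - 18\right)^{2}\right) - 258\right) - 194 = \left(- 18 \left(-2 + \left(-16\right)^{2}\right) - 258\right) - 194 = \left(- 18 \left(-2 + 256\right) - 258\right) - 194 = \left(\left(-18\right) 254 - 258\right) - 194 = \left(-4572 - 258\right) - 194 = -4830 - 194 = -5024$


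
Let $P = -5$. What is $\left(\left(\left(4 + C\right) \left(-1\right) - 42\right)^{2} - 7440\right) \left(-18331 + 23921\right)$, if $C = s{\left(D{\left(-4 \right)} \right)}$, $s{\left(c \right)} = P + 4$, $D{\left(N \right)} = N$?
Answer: $-30269850$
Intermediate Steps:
$s{\left(c \right)} = -1$ ($s{\left(c \right)} = -5 + 4 = -1$)
$C = -1$
$\left(\left(\left(4 + C\right) \left(-1\right) - 42\right)^{2} - 7440\right) \left(-18331 + 23921\right) = \left(\left(\left(4 - 1\right) \left(-1\right) - 42\right)^{2} - 7440\right) \left(-18331 + 23921\right) = \left(\left(3 \left(-1\right) - 42\right)^{2} - 7440\right) 5590 = \left(\left(-3 - 42\right)^{2} - 7440\right) 5590 = \left(\left(-45\right)^{2} - 7440\right) 5590 = \left(2025 - 7440\right) 5590 = \left(-5415\right) 5590 = -30269850$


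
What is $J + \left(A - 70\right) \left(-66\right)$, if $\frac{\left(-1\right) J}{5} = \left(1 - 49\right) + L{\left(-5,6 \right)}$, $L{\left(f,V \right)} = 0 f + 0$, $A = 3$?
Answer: $4662$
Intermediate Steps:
$L{\left(f,V \right)} = 0$ ($L{\left(f,V \right)} = 0 + 0 = 0$)
$J = 240$ ($J = - 5 \left(\left(1 - 49\right) + 0\right) = - 5 \left(-48 + 0\right) = \left(-5\right) \left(-48\right) = 240$)
$J + \left(A - 70\right) \left(-66\right) = 240 + \left(3 - 70\right) \left(-66\right) = 240 - -4422 = 240 + 4422 = 4662$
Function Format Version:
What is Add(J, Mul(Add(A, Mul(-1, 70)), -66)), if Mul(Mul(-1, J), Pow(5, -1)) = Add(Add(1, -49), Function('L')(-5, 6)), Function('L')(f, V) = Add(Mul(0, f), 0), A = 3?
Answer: 4662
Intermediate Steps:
Function('L')(f, V) = 0 (Function('L')(f, V) = Add(0, 0) = 0)
J = 240 (J = Mul(-5, Add(Add(1, -49), 0)) = Mul(-5, Add(-48, 0)) = Mul(-5, -48) = 240)
Add(J, Mul(Add(A, Mul(-1, 70)), -66)) = Add(240, Mul(Add(3, Mul(-1, 70)), -66)) = Add(240, Mul(Add(3, -70), -66)) = Add(240, Mul(-67, -66)) = Add(240, 4422) = 4662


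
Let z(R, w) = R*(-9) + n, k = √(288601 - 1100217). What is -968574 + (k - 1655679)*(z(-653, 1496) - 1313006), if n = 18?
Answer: 2164155264795 - 5228444*I*√50726 ≈ 2.1642e+12 - 1.1776e+9*I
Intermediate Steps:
k = 4*I*√50726 (k = √(-811616) = 4*I*√50726 ≈ 900.9*I)
z(R, w) = 18 - 9*R (z(R, w) = R*(-9) + 18 = -9*R + 18 = 18 - 9*R)
-968574 + (k - 1655679)*(z(-653, 1496) - 1313006) = -968574 + (4*I*√50726 - 1655679)*((18 - 9*(-653)) - 1313006) = -968574 + (-1655679 + 4*I*√50726)*((18 + 5877) - 1313006) = -968574 + (-1655679 + 4*I*√50726)*(5895 - 1313006) = -968574 + (-1655679 + 4*I*√50726)*(-1307111) = -968574 + (2164156233369 - 5228444*I*√50726) = 2164155264795 - 5228444*I*√50726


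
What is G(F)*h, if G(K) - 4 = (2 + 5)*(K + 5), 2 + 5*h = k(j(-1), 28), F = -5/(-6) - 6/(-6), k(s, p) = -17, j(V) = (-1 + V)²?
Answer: -5909/30 ≈ -196.97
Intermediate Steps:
F = 11/6 (F = -5*(-⅙) - 6*(-⅙) = ⅚ + 1 = 11/6 ≈ 1.8333)
h = -19/5 (h = -⅖ + (⅕)*(-17) = -⅖ - 17/5 = -19/5 ≈ -3.8000)
G(K) = 39 + 7*K (G(K) = 4 + (2 + 5)*(K + 5) = 4 + 7*(5 + K) = 4 + (35 + 7*K) = 39 + 7*K)
G(F)*h = (39 + 7*(11/6))*(-19/5) = (39 + 77/6)*(-19/5) = (311/6)*(-19/5) = -5909/30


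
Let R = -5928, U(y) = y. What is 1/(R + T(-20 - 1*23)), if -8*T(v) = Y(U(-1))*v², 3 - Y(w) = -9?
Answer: -2/17403 ≈ -0.00011492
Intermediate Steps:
Y(w) = 12 (Y(w) = 3 - 1*(-9) = 3 + 9 = 12)
T(v) = -3*v²/2
1/(R + T(-20 - 1*23)) = 1/(-5928 - 3*(-20 - 1*23)²/2) = 1/(-5928 - 3*(-20 - 23)²/2) = 1/(-5928 - 3/2*(-43)²) = 1/(-5928 - 3/2*1849) = 1/(-5928 - 5547/2) = 1/(-17403/2) = -2/17403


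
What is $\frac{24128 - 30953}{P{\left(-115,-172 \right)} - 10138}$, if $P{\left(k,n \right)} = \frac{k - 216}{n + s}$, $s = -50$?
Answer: $\frac{303030}{450061} \approx 0.67331$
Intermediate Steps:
$P{\left(k,n \right)} = \frac{-216 + k}{-50 + n}$ ($P{\left(k,n \right)} = \frac{k - 216}{n - 50} = \frac{-216 + k}{-50 + n}$)
$\frac{24128 - 30953}{P{\left(-115,-172 \right)} - 10138} = \frac{24128 - 30953}{\frac{-216 - 115}{-50 - 172} - 10138} = - \frac{6825}{\frac{1}{-222} \left(-331\right) - 10138} = - \frac{6825}{\left(- \frac{1}{222}\right) \left(-331\right) - 10138} = - \frac{6825}{\frac{331}{222} - 10138} = - \frac{6825}{- \frac{2250305}{222}} = \left(-6825\right) \left(- \frac{222}{2250305}\right) = \frac{303030}{450061}$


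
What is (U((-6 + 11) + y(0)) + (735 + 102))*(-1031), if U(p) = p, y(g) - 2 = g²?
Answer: -870164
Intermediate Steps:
y(g) = 2 + g²
(U((-6 + 11) + y(0)) + (735 + 102))*(-1031) = (((-6 + 11) + (2 + 0²)) + (735 + 102))*(-1031) = ((5 + (2 + 0)) + 837)*(-1031) = ((5 + 2) + 837)*(-1031) = (7 + 837)*(-1031) = 844*(-1031) = -870164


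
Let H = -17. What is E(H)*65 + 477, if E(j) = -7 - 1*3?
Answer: -173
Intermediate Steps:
E(j) = -10 (E(j) = -7 - 3 = -10)
E(H)*65 + 477 = -10*65 + 477 = -650 + 477 = -173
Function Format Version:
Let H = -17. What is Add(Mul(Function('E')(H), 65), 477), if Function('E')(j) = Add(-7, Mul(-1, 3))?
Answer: -173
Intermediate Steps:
Function('E')(j) = -10 (Function('E')(j) = Add(-7, -3) = -10)
Add(Mul(Function('E')(H), 65), 477) = Add(Mul(-10, 65), 477) = Add(-650, 477) = -173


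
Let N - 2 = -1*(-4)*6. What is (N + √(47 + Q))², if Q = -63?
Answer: 660 + 208*I ≈ 660.0 + 208.0*I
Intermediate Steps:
N = 26 (N = 2 - 1*(-4)*6 = 2 + 4*6 = 2 + 24 = 26)
(N + √(47 + Q))² = (26 + √(47 - 63))² = (26 + √(-16))² = (26 + 4*I)²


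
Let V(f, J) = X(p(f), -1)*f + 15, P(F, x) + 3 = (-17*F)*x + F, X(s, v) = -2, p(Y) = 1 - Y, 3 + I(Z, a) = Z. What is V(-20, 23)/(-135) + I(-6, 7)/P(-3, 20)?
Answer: -3799/9126 ≈ -0.41628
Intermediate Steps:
I(Z, a) = -3 + Z
P(F, x) = -3 + F - 17*F*x (P(F, x) = -3 + ((-17*F)*x + F) = -3 + (-17*F*x + F) = -3 + (F - 17*F*x) = -3 + F - 17*F*x)
V(f, J) = 15 - 2*f (V(f, J) = -2*f + 15 = 15 - 2*f)
V(-20, 23)/(-135) + I(-6, 7)/P(-3, 20) = (15 - 2*(-20))/(-135) + (-3 - 6)/(-3 - 3 - 17*(-3)*20) = (15 + 40)*(-1/135) - 9/(-3 - 3 + 1020) = 55*(-1/135) - 9/1014 = -11/27 - 9*1/1014 = -11/27 - 3/338 = -3799/9126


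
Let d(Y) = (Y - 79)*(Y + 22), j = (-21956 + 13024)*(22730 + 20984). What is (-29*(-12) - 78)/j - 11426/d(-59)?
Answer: -1115330618867/498413826372 ≈ -2.2378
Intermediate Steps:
j = -390453448 (j = -8932*43714 = -390453448)
d(Y) = (-79 + Y)*(22 + Y)
(-29*(-12) - 78)/j - 11426/d(-59) = (-29*(-12) - 78)/(-390453448) - 11426/(-1738 + (-59)**2 - 57*(-59)) = (348 - 78)*(-1/390453448) - 11426/(-1738 + 3481 + 3363) = 270*(-1/390453448) - 11426/5106 = -135/195226724 - 11426*1/5106 = -135/195226724 - 5713/2553 = -1115330618867/498413826372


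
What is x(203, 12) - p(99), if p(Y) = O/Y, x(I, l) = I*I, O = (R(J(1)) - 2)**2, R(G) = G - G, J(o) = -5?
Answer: 4079687/99 ≈ 41209.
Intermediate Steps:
R(G) = 0
O = 4 (O = (0 - 2)**2 = (-2)**2 = 4)
x(I, l) = I**2
p(Y) = 4/Y
x(203, 12) - p(99) = 203**2 - 4/99 = 41209 - 4/99 = 4079687/99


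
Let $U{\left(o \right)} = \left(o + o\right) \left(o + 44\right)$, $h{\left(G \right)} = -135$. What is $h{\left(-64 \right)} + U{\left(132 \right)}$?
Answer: $46329$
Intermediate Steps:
$U{\left(o \right)} = 2 o \left(44 + o\right)$
$h{\left(-64 \right)} + U{\left(132 \right)} = -135 + 2 \cdot 132 \left(44 + 132\right) = -135 + 2 \cdot 132 \cdot 176 = -135 + 46464 = 46329$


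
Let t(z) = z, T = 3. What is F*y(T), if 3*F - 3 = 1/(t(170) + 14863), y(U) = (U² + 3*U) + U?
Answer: 315700/15033 ≈ 21.000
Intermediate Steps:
y(U) = U² + 4*U
F = 45100/45099 (F = 1 + 1/(3*(170 + 14863)) = 1 + (⅓)/15033 = 1 + (⅓)*(1/15033) = 1 + 1/45099 = 45100/45099 ≈ 1.0000)
F*y(T) = 45100*(3*(4 + 3))/45099 = 45100*(3*7)/45099 = (45100/45099)*21 = 315700/15033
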